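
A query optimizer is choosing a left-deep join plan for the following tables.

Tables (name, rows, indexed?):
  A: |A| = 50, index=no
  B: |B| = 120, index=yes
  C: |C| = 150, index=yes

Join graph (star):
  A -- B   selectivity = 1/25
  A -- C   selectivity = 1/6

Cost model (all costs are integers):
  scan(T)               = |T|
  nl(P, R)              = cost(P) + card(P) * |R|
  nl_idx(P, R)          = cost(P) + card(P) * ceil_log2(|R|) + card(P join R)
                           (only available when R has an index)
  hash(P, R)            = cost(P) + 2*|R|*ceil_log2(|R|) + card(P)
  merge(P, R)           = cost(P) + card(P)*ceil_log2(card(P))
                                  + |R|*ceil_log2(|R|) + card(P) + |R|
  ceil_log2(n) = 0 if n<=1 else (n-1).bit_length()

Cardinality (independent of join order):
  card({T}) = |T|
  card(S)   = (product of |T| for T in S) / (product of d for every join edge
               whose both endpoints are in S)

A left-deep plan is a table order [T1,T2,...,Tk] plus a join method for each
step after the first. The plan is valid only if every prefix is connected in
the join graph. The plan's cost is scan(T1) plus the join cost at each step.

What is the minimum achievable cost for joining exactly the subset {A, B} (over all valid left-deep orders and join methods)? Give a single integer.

Selinger DP over subsets of {A,B}:
  {A}: scan cost=50, card=50
  {B}: scan cost=120, card=120
  {AB}: card=240; try (B,nl_idx)→640, (A,hash)→840, (B,merge)→1360, (A,merge)→1430, (B,hash)→1780, (B,nl)→6050 …(+1); best=640 via (B,nl_idx)

640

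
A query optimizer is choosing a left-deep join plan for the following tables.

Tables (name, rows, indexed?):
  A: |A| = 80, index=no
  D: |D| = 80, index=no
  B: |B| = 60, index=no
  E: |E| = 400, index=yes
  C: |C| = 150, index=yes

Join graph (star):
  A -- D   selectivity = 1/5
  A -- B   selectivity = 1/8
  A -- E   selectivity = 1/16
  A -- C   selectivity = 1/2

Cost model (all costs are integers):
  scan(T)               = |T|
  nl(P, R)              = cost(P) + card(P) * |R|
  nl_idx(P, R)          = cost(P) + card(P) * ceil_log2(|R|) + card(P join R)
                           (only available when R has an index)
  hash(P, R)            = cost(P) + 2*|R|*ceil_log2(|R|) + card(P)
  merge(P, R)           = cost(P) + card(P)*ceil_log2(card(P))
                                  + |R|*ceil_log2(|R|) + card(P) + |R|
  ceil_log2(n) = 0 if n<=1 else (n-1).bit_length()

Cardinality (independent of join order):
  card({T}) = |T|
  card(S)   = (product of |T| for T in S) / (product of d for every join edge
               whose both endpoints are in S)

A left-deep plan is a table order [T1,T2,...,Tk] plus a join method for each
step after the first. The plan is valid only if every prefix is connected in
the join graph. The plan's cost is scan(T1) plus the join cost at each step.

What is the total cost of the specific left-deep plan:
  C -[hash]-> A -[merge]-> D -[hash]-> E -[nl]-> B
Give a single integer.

144189260

step 1: scan C: cost=150, card=150
step 2: join A via hash
    card(P join A) = 150*80/(2) = 6000
    cost = 150 + 2*80*7 + 150 = 1420
step 3: join D via merge
    card(P join D) = 6000*80/(5) = 96000
    cost = 1420 + 6000*13 + 80*7 + 6000 + 80 = 86060
step 4: join E via hash
    card(P join E) = 96000*400/(16) = 2400000
    cost = 86060 + 2*400*9 + 96000 = 189260
step 5: join B via nl
    card(P join B) = 2400000*60/(8) = 18000000
    cost = 189260 + 2400000*60 = 144189260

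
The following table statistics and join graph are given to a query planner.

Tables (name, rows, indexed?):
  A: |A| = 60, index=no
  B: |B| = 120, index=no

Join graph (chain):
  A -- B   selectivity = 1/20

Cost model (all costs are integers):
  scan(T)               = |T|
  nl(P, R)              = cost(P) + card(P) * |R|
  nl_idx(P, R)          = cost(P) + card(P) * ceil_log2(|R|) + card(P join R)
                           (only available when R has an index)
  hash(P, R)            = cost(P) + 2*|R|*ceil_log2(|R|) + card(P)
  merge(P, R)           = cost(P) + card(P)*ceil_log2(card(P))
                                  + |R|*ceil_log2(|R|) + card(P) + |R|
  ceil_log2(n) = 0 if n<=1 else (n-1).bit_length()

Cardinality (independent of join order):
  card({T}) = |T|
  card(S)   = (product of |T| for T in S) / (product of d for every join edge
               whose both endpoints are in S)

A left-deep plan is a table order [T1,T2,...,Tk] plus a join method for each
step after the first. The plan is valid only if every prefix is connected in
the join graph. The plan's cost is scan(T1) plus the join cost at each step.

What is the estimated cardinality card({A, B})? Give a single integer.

360

Tables in S: A(60), B(120)
Edges inside S: A-B(d=20)
numerator = 60 * 120 = 7200
denominator = 20 = 20
card(S) = 7200 / 20 = 360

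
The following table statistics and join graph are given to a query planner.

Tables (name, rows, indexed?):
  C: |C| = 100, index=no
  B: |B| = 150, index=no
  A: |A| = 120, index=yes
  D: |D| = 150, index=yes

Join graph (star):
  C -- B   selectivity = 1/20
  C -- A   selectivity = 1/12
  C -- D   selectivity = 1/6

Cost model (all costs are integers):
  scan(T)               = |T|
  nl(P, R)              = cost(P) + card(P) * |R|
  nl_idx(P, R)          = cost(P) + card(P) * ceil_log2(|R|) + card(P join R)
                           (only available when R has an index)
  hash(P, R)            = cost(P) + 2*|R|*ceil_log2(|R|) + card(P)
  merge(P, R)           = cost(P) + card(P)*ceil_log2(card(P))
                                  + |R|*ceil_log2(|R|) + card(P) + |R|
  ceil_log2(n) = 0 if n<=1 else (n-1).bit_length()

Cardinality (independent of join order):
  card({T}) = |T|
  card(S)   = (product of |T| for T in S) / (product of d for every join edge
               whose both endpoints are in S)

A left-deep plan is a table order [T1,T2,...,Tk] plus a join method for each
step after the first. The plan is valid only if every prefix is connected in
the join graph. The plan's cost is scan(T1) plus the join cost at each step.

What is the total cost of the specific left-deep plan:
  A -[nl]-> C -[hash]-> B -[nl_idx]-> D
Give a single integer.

step 1: scan A: cost=120, card=120
step 2: join C via nl
    card(P join C) = 120*100/(12) = 1000
    cost = 120 + 120*100 = 12120
step 3: join B via hash
    card(P join B) = 1000*150/(20) = 7500
    cost = 12120 + 2*150*8 + 1000 = 15520
step 4: join D via nl_idx
    card(P join D) = 7500*150/(6) = 187500
    cost = 15520 + 7500*8 + 187500 = 263020

263020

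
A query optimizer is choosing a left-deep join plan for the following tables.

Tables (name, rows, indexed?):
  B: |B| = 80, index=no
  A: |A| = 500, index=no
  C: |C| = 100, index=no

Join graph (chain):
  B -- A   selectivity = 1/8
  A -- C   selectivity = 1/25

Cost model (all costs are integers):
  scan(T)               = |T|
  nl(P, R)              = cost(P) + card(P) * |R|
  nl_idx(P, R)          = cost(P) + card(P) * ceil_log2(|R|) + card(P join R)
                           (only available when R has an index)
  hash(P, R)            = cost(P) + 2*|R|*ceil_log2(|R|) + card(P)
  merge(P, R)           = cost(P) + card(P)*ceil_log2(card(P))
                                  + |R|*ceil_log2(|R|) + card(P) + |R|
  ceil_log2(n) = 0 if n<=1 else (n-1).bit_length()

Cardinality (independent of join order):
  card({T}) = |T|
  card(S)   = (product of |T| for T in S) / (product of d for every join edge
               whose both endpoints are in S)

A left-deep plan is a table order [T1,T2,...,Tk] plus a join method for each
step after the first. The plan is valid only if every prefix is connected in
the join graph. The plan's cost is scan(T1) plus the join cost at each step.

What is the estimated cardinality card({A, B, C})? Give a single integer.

Tables in S: A(500), B(80), C(100)
Edges inside S: B-A(d=8), A-C(d=25)
numerator = 500 * 80 * 100 = 4000000
denominator = 8 * 25 = 200
card(S) = 4000000 / 200 = 20000

20000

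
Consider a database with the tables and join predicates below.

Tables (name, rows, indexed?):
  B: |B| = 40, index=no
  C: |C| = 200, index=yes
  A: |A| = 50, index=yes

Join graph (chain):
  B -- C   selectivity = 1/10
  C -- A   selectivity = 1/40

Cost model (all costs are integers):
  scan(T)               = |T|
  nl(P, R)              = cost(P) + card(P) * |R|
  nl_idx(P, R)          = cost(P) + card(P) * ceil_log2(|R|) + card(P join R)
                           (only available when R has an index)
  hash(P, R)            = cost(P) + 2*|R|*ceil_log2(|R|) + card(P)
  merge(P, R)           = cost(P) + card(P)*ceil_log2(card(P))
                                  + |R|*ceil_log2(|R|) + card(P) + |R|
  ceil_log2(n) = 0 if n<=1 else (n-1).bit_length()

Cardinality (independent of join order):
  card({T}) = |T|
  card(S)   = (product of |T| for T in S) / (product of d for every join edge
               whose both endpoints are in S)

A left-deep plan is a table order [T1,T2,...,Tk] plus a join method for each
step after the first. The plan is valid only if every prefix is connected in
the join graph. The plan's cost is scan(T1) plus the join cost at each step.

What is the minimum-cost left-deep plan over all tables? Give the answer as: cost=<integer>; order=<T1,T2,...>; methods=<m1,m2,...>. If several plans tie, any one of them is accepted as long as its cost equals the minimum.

Selinger DP (subsets sized 1..n):
  {B}: scan cost=40, card=40
  {C}: scan cost=200, card=200
  {A}: scan cost=50, card=50
  {BC}: card=800; try (B,hash)→880, (C,nl_idx)→1160, (C,merge)→2120, (B,merge)→2280, (C,hash)→3280, (C,nl)→8040 …(+1); best=880 via (B,hash)
  {AC}: card=250; try (C,nl_idx)→700, (A,hash)→1000, (A,nl_idx)→1650, (C,merge)→2200, (A,merge)→2350, (C,hash)→3300 …(+2); best=700 via (C,nl_idx)
  {ABC}: card=1000; try (B,hash)→1430, (A,hash)→2280, (B,merge)→3230, (A,nl_idx)→6680, (A,merge)→10030, (B,nl)→10700 …(+1); best=1430 via (B,hash)

cost=1430; order=A,C,B; methods=nl_idx,hash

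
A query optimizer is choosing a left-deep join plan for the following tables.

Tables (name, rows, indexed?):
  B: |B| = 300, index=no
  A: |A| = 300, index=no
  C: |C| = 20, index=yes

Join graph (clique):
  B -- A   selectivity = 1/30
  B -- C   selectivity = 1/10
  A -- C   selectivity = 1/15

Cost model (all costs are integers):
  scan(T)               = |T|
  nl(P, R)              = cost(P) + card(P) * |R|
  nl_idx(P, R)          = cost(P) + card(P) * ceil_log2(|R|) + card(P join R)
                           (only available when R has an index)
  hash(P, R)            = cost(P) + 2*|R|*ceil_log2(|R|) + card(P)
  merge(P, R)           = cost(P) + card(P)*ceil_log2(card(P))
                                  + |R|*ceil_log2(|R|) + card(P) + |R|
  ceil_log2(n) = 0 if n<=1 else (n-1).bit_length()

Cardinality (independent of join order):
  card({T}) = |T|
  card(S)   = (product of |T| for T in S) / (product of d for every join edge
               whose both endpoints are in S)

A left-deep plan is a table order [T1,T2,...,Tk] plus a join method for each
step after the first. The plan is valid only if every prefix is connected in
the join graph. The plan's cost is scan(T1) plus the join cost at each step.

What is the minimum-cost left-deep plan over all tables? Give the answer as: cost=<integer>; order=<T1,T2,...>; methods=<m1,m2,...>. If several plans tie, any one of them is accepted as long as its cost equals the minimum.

Selinger DP (subsets sized 1..n):
  {B}: scan cost=300, card=300
  {A}: scan cost=300, card=300
  {C}: scan cost=20, card=20
  {AB}: card=3000; try (B,hash)→6000, (A,hash)→6000, (B,merge)→6300, (A,merge)→6300, (B,nl)→90300, (A,nl)→90300; best=6000 via (B,hash)
  {BC}: card=600; try (C,hash)→800, (C,nl_idx)→2400, (B,merge)→3140, (C,merge)→3420, (B,hash)→5440, (B,nl)→6020 …(+1); best=800 via (C,hash)
  {AC}: card=400; try (C,hash)→800, (C,nl_idx)→2200, (A,merge)→3140, (C,merge)→3420, (A,hash)→5440, (A,nl)→6020 …(+1); best=800 via (C,hash)
  {ABC}: card=400; try (B,hash)→6600, (A,hash)→6800, (B,merge)→7800, (C,hash)→9200, (A,merge)→10400, (C,nl_idx)→21400 …(+4); best=6600 via (B,hash)

cost=6600; order=A,C,B; methods=hash,hash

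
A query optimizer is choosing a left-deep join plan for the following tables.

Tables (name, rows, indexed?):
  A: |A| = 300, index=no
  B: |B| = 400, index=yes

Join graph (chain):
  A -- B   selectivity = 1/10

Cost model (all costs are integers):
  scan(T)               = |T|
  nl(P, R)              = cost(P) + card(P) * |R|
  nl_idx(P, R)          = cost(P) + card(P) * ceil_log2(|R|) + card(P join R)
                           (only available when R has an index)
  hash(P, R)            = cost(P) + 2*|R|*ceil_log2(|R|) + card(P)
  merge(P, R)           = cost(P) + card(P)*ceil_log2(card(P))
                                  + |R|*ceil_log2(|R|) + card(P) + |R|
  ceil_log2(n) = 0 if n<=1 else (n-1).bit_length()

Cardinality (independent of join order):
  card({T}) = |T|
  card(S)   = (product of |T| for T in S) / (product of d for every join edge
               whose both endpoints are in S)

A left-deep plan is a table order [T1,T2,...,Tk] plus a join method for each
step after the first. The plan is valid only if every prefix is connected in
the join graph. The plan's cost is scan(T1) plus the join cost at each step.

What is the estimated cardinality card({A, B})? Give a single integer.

Tables in S: A(300), B(400)
Edges inside S: A-B(d=10)
numerator = 300 * 400 = 120000
denominator = 10 = 10
card(S) = 120000 / 10 = 12000

12000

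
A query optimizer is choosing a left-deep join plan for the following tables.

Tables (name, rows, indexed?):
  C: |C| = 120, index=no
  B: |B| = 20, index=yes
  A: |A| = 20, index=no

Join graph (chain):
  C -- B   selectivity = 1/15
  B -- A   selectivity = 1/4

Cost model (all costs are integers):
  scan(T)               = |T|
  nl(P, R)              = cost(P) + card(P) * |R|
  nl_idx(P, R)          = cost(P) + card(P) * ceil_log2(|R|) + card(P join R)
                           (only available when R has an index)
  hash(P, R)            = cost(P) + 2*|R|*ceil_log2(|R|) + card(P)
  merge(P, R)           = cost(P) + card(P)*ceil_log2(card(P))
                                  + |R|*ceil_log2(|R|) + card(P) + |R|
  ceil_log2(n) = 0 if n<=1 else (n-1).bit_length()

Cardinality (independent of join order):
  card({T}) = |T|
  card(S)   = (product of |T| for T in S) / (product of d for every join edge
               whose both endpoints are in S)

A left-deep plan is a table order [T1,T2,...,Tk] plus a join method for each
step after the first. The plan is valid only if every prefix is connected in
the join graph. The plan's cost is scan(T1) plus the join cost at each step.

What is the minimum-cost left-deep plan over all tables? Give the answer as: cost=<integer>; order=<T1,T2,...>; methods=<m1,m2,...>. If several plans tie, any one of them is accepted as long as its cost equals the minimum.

cost=800; order=C,B,A; methods=hash,hash

Selinger DP (subsets sized 1..n):
  {C}: scan cost=120, card=120
  {B}: scan cost=20, card=20
  {A}: scan cost=20, card=20
  {BC}: card=160; try (B,hash)→440, (B,nl_idx)→880, (C,merge)→1100, (B,merge)→1200, (C,hash)→1720, (C,nl)→2420 …(+1); best=440 via (B,hash)
  {AB}: card=100; try (B,nl_idx)→220, (B,hash)→240, (A,hash)→240, (B,merge)→260, (A,merge)→260, (B,nl)→420 …(+1); best=220 via (B,nl_idx)
  {ABC}: card=800; try (A,hash)→800, (C,merge)→1980, (C,hash)→2000, (A,merge)→2000, (A,nl)→3640, (C,nl)→12220; best=800 via (A,hash)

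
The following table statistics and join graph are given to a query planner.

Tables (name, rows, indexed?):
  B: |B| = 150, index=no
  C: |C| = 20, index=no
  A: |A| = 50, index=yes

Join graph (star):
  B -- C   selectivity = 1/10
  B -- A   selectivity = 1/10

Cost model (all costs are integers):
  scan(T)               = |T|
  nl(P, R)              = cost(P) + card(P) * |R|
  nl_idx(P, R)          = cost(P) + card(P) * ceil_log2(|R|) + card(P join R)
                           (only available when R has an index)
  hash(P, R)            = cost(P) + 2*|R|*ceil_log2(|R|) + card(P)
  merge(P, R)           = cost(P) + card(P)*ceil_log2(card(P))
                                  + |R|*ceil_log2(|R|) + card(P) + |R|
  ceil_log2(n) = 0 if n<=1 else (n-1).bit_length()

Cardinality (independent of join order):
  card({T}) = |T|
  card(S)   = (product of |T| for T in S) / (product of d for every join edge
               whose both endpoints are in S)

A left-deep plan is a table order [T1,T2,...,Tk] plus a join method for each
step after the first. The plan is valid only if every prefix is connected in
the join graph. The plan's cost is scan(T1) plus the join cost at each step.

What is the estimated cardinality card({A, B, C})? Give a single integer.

Tables in S: A(50), B(150), C(20)
Edges inside S: B-C(d=10), B-A(d=10)
numerator = 50 * 150 * 20 = 150000
denominator = 10 * 10 = 100
card(S) = 150000 / 100 = 1500

1500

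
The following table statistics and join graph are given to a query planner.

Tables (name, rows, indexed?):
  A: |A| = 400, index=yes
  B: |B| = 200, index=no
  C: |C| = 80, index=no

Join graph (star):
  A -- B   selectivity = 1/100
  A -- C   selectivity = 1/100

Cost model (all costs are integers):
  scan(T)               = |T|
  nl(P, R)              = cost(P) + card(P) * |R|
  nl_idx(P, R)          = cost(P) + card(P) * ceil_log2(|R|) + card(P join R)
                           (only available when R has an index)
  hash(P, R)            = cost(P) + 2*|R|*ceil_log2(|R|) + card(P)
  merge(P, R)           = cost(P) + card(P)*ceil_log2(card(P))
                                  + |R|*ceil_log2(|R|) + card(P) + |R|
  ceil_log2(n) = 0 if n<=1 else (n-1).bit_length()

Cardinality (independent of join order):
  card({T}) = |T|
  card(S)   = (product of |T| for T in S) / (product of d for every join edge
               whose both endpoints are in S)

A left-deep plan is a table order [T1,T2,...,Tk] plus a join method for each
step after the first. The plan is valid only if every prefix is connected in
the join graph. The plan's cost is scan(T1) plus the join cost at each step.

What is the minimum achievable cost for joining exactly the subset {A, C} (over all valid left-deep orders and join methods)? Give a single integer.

Selinger DP over subsets of {A,C}:
  {A}: scan cost=400, card=400
  {C}: scan cost=80, card=80
  {AC}: card=320; try (A,nl_idx)→1120, (C,hash)→1920, (A,merge)→4720, (C,merge)→5040, (A,hash)→7360, (A,nl)→32080 …(+1); best=1120 via (A,nl_idx)

1120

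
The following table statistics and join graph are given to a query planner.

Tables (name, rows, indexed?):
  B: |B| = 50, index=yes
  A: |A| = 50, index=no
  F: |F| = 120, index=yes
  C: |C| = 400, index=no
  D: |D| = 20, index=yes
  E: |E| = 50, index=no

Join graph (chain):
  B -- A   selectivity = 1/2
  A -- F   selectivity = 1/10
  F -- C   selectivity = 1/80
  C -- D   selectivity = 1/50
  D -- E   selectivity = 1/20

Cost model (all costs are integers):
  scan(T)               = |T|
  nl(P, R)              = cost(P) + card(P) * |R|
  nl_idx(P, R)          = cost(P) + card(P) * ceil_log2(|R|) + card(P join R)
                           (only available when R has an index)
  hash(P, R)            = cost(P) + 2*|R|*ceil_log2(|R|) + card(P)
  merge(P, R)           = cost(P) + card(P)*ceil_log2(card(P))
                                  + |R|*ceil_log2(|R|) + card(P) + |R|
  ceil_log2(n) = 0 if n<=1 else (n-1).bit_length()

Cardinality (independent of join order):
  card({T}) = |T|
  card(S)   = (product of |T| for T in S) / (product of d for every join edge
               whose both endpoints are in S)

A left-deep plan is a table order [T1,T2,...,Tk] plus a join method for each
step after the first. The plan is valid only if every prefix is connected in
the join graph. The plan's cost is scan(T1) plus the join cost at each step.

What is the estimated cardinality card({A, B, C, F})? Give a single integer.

75000

Tables in S: A(50), B(50), C(400), F(120)
Edges inside S: B-A(d=2), A-F(d=10), F-C(d=80)
numerator = 50 * 50 * 400 * 120 = 120000000
denominator = 2 * 10 * 80 = 1600
card(S) = 120000000 / 1600 = 75000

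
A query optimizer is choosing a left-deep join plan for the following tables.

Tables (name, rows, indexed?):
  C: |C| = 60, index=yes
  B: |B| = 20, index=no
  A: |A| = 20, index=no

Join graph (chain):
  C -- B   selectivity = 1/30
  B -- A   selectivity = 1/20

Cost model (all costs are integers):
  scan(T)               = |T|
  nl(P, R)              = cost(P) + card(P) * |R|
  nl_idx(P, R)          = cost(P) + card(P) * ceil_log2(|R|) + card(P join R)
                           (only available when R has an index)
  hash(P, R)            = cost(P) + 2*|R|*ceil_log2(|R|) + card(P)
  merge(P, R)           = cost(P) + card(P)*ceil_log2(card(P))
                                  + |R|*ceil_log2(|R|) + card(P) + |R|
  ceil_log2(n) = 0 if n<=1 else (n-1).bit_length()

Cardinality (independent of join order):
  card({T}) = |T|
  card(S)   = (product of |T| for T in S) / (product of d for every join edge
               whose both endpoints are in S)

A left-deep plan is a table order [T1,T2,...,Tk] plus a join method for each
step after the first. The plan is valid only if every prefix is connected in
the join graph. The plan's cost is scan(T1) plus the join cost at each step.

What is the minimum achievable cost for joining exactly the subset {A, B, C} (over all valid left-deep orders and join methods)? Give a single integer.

Selinger DP over subsets of {A,B,C}:
  {C}: scan cost=60, card=60
  {B}: scan cost=20, card=20
  {A}: scan cost=20, card=20
  {BC}: card=40; try (C,nl_idx)→180, (B,hash)→320, (C,merge)→560, (B,merge)→600, (C,hash)→760, (C,nl)→1220 …(+1); best=180 via (C,nl_idx)
  {AB}: card=20; try (B,hash)→240, (A,hash)→240, (B,merge)→260, (A,merge)→260, (B,nl)→420, (A,nl)→420; best=240 via (B,hash)
  {ABC}: card=40; try (C,nl_idx)→400, (A,hash)→420, (A,merge)→580, (C,merge)→780, (C,hash)→980, (A,nl)→980 …(+1); best=400 via (C,nl_idx)

400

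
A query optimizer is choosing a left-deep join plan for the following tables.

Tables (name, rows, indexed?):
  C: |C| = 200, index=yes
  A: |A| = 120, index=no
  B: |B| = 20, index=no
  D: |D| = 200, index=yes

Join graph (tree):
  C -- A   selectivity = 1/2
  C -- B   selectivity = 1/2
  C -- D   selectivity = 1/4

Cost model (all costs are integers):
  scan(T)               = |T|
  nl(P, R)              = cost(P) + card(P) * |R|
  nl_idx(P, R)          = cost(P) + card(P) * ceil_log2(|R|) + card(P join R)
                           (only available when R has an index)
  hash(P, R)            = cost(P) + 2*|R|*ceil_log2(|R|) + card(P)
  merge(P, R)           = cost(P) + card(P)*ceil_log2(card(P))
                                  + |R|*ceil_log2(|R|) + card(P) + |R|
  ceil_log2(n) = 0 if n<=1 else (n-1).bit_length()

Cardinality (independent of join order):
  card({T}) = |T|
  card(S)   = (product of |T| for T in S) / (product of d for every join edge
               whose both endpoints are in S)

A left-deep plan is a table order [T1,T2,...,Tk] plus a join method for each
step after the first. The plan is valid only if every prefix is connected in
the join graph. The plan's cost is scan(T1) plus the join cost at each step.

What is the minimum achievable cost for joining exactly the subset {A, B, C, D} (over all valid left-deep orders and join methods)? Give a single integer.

Selinger DP over subsets of {A,B,C,D}:
  {C}: scan cost=200, card=200
  {A}: scan cost=120, card=120
  {B}: scan cost=20, card=20
  {D}: scan cost=200, card=200
  {AC}: card=12000; try (A,hash)→2080, (C,merge)→2880, (A,merge)→2960, (C,hash)→3440, (C,nl_idx)→13080, (C,nl)→24120 …(+1); best=2080 via (A,hash)
  {BC}: card=2000; try (B,hash)→600, (C,merge)→1940, (B,merge)→2120, (C,nl_idx)→2180, (C,hash)→3240, (C,nl)→4020 …(+1); best=600 via (B,hash)
  {CD}: card=10000; try (D,hash)→3600, (C,hash)→3600, (D,merge)→3800, (C,merge)→3800, (D,nl_idx)→11800, (C,nl_idx)→11800 …(+2); best=3600 via (D,hash)
  {ABC}: card=120000; try (A,hash)→4280, (B,hash)→14280, (A,merge)→25560, (B,merge)→182200, (A,nl)→240600, (B,nl)→242080; best=4280 via (A,hash)
  {ACD}: card=600000; try (A,hash)→15280, (D,hash)→17280, (A,merge)→154560, (D,merge)→183880, (D,nl_idx)→698080, (A,nl)→1203600 …(+1); best=15280 via (A,hash)
  {BCD}: card=100000; try (D,hash)→5800, (B,hash)→13800, (D,merge)→26400, (D,nl_idx)→116600, (B,merge)→153720, (B,nl)→203600 …(+1); best=5800 via (D,hash)
  {ABCD}: card=6000000; try (A,hash)→107480, (D,hash)→127480, (B,hash)→615480, (A,merge)→1806760, (D,merge)→2166080, (D,nl_idx)→6964280 …(+4); best=107480 via (A,hash)

107480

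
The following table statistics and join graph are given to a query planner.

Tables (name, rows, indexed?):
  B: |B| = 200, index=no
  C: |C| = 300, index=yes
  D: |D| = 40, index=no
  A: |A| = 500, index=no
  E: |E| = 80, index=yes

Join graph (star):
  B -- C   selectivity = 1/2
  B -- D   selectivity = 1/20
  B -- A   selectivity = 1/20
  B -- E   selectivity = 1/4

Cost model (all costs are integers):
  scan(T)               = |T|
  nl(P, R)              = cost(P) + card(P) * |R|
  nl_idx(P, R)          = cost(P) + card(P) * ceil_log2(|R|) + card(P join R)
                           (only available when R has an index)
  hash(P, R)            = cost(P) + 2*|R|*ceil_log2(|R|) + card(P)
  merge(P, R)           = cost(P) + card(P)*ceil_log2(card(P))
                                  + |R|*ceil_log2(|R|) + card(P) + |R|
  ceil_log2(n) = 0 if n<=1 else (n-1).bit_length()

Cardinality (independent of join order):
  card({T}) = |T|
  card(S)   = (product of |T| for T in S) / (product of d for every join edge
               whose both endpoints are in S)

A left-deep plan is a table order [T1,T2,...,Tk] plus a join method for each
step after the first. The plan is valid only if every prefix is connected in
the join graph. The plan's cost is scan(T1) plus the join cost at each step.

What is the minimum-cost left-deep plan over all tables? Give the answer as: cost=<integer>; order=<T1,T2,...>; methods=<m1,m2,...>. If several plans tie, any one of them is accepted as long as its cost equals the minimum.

cost=224800; order=B,D,E,A,C; methods=hash,hash,hash,hash

Selinger DP (subsets sized 1..n):
  {B}: scan cost=200, card=200
  {C}: scan cost=300, card=300
  {D}: scan cost=40, card=40
  {A}: scan cost=500, card=500
  {E}: scan cost=80, card=80
  {BC}: card=30000; try (B,hash)→3800, (C,merge)→5000, (B,merge)→5100, (C,hash)→5800, (C,nl_idx)→32000, (C,nl)→60200 …(+1); best=3800 via (B,hash)
  {BD}: card=400; try (D,hash)→880, (B,merge)→2120, (D,merge)→2280, (B,hash)→3280, (B,nl)→8040, (D,nl)→8200; best=880 via (D,hash)
  {AB}: card=5000; try (B,hash)→4200, (A,merge)→7000, (B,merge)→7300, (A,hash)→9400, (A,nl)→100200, (B,nl)→100500; best=4200 via (B,hash)
  {BE}: card=4000; try (E,hash)→1520, (B,merge)→2520, (E,merge)→2640, (B,hash)→3360, (E,nl_idx)→5600, (B,nl)→16080 …(+1); best=1520 via (E,hash)
  {BCD}: card=60000; try (C,hash)→6680, (C,merge)→7880, (D,hash)→34280, (C,nl_idx)→64480, (C,nl)→120880, (D,merge)→484080 …(+1); best=6680 via (C,hash)
  {ABC}: card=750000; try (C,hash)→14600, (A,hash)→42800, (C,merge)→77200, (A,merge)→488800, (C,nl_idx)→799200, (C,nl)→1504200 …(+1); best=14600 via (C,hash)
  {BCE}: card=600000; try (C,hash)→10920, (E,hash)→34920, (C,merge)→56520, (E,merge)→484440, (C,nl_idx)→637520, (E,nl_idx)→813800 …(+2); best=10920 via (C,hash)
  {ABD}: card=10000; try (D,hash)→9680, (A,merge)→9880, (A,hash)→10280, (D,merge)→74480, (A,nl)→200880, (D,nl)→204200; best=9680 via (D,hash)
  {BDE}: card=8000; try (E,hash)→2400, (E,merge)→5520, (D,hash)→6000, (E,nl_idx)→11680, (E,nl)→32880, (D,merge)→53800 …(+1); best=2400 via (E,hash)
  {ABE}: card=100000; try (E,hash)→10320, (A,hash)→14520, (A,merge)→58520, (E,merge)→74840, (E,nl_idx)→139200, (E,nl)→404200 …(+1); best=10320 via (E,hash)
  {ABCD}: card=1500000; try (C,hash)→25080, (A,hash)→75680, (C,merge)→162680, (D,hash)→765080, (A,merge)→1031680, (C,nl_idx)→1599680 …(+4); best=25080 via (C,hash)
  {BCDE}: card=1200000; try (C,hash)→15800, (E,hash)→67800, (C,merge)→117400, (D,hash)→611400, (E,merge)→1027320, (C,nl_idx)→1274400 …(+5); best=15800 via (C,hash)
  {ABCE}: card=15000000; try (C,hash)→115720, (A,hash)→619920, (E,hash)→765720, (C,merge)→1813320, (A,merge)→12615920, (E,merge)→15765240 …(+5); best=115720 via (C,hash)
  {ABDE}: card=200000; try (A,hash)→19400, (E,hash)→20800, (D,hash)→110800, (A,merge)→119400, (E,merge)→160320, (E,nl_idx)→279680 …(+4); best=19400 via (A,hash)
  {ABCDE}: card=30000000; try (C,hash)→224800, (A,hash)→1224800, (E,hash)→1526200, (C,merge)→3822400, (D,hash)→15116200, (A,merge)→26420800 …(+8); best=224800 via (C,hash)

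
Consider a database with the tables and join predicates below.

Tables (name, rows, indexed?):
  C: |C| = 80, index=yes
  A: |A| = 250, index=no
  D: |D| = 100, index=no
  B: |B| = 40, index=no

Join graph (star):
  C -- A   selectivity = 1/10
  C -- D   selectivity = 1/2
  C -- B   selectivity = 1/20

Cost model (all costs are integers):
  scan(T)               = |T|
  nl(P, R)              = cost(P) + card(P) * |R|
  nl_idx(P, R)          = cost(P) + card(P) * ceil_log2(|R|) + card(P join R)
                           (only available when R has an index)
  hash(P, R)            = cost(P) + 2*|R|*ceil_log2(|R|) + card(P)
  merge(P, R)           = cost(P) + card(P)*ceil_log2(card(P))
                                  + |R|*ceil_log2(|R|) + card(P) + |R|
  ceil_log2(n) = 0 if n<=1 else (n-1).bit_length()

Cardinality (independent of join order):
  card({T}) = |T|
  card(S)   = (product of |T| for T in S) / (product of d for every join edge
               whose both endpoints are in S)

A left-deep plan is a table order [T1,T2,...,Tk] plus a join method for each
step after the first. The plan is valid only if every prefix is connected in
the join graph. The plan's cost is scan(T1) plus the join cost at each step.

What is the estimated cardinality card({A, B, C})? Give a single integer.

4000

Tables in S: A(250), B(40), C(80)
Edges inside S: C-A(d=10), C-B(d=20)
numerator = 250 * 40 * 80 = 800000
denominator = 10 * 20 = 200
card(S) = 800000 / 200 = 4000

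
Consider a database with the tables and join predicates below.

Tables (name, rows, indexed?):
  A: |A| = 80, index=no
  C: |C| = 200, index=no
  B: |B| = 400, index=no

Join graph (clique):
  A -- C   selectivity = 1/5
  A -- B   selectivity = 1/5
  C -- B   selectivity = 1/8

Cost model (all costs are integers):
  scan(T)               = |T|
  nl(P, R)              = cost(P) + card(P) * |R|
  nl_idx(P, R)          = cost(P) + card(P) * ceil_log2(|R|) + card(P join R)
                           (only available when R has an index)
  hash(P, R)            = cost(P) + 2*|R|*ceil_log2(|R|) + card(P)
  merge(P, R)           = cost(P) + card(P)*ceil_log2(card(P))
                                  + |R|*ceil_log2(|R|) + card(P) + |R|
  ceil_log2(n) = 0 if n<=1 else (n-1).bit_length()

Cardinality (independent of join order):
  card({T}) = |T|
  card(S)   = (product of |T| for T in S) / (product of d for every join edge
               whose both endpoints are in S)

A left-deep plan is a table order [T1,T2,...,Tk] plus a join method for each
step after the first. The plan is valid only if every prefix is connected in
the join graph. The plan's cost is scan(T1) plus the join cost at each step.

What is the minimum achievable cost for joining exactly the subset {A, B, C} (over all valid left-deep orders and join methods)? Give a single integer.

Selinger DP over subsets of {A,B,C}:
  {A}: scan cost=80, card=80
  {C}: scan cost=200, card=200
  {B}: scan cost=400, card=400
  {AC}: card=3200; try (A,hash)→1520, (C,merge)→2520, (A,merge)→2640, (C,hash)→3360, (C,nl)→16080, (A,nl)→16200; best=1520 via (A,hash)
  {AB}: card=6400; try (A,hash)→1920, (B,merge)→4720, (A,merge)→5040, (B,hash)→7360, (B,nl)→32080, (A,nl)→32400; best=1920 via (A,hash)
  {BC}: card=10000; try (C,hash)→4000, (B,merge)→6000, (C,merge)→6200, (B,hash)→7600, (B,nl)→80200, (C,nl)→80400; best=4000 via (C,hash)
  {ABC}: card=32000; try (C,hash)→11520, (B,hash)→11920, (A,hash)→15120, (B,merge)→47120, (C,merge)→93320, (A,merge)→154640 …(+3); best=11520 via (C,hash)

11520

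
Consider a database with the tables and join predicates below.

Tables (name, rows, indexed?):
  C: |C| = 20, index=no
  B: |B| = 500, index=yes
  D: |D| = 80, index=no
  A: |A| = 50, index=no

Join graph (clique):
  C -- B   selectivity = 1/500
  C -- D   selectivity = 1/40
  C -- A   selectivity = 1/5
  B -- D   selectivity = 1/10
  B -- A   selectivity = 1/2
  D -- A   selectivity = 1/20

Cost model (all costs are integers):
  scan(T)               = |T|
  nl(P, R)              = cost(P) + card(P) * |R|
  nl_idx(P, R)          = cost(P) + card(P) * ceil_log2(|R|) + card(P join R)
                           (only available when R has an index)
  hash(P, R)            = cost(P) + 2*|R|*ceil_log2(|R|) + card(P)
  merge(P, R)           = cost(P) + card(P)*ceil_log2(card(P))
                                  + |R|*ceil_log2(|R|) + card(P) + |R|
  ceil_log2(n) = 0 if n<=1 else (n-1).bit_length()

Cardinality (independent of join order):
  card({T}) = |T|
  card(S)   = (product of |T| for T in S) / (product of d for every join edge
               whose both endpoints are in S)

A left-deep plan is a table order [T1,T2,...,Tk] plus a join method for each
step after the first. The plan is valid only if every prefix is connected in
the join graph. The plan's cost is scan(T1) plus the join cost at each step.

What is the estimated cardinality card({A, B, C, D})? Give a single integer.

Tables in S: A(50), B(500), C(20), D(80)
Edges inside S: C-B(d=500), C-D(d=40), C-A(d=5), B-D(d=10), B-A(d=2), D-A(d=20)
numerator = 50 * 500 * 20 * 80 = 40000000
denominator = 500 * 40 * 5 * 10 * 2 * 20 = 40000000
card(S) = 40000000 / 40000000 = 1

1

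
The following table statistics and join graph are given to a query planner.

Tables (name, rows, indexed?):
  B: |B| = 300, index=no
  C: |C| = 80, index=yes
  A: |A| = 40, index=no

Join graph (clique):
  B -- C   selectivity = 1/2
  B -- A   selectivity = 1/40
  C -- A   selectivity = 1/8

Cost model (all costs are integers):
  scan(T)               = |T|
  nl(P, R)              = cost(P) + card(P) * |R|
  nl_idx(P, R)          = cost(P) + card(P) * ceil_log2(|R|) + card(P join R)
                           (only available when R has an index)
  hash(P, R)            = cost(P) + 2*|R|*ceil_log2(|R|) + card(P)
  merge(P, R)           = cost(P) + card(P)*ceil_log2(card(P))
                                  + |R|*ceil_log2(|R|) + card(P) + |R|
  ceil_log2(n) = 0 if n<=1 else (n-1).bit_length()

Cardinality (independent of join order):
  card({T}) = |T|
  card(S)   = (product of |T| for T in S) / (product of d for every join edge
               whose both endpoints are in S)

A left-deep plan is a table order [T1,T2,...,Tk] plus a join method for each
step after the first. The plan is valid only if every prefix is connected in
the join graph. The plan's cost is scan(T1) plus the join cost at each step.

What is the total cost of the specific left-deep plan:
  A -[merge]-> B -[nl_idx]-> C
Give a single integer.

6920

step 1: scan A: cost=40, card=40
step 2: join B via merge
    card(P join B) = 40*300/(40) = 300
    cost = 40 + 40*6 + 300*9 + 40 + 300 = 3320
step 3: join C via nl_idx
    card(P join C) = 300*80/(2*8) = 1500
    cost = 3320 + 300*7 + 1500 = 6920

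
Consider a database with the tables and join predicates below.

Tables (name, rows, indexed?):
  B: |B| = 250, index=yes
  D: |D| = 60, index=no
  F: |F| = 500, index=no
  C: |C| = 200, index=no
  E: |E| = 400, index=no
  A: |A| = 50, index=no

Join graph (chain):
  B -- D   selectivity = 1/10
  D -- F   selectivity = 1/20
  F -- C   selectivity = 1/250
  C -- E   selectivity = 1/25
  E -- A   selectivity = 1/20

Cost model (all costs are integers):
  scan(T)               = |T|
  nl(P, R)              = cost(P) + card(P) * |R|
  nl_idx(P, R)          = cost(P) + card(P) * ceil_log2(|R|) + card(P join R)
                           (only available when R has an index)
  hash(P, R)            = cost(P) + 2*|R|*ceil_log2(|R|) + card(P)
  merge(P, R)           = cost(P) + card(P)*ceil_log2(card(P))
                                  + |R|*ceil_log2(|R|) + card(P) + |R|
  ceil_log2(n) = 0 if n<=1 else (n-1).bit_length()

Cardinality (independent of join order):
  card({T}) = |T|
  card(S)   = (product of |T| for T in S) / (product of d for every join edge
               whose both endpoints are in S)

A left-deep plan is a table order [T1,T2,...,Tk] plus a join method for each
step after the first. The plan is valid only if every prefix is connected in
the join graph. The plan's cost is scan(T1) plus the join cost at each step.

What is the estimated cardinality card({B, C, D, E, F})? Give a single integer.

480000

Tables in S: B(250), C(200), D(60), E(400), F(500)
Edges inside S: B-D(d=10), D-F(d=20), F-C(d=250), C-E(d=25)
numerator = 250 * 200 * 60 * 400 * 500 = 600000000000
denominator = 10 * 20 * 250 * 25 = 1250000
card(S) = 600000000000 / 1250000 = 480000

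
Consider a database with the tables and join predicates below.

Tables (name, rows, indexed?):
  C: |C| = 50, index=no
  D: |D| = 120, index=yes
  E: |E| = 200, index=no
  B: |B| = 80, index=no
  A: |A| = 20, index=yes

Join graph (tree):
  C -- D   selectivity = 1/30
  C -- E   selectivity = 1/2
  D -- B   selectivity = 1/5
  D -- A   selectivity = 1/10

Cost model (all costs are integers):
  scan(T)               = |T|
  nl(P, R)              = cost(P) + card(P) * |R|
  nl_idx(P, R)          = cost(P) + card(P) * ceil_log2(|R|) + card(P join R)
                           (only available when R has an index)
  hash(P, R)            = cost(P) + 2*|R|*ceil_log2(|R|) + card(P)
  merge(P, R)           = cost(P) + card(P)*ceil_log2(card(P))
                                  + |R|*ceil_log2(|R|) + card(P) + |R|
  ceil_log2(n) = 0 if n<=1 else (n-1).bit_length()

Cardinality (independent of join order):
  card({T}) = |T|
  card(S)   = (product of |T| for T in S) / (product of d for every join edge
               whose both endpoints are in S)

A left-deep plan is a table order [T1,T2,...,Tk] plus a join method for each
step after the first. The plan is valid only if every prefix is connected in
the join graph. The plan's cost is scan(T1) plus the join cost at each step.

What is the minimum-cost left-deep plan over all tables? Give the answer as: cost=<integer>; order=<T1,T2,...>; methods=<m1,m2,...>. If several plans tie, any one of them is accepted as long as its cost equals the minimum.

Selinger DP (subsets sized 1..n):
  {C}: scan cost=50, card=50
  {D}: scan cost=120, card=120
  {E}: scan cost=200, card=200
  {B}: scan cost=80, card=80
  {A}: scan cost=20, card=20
  {CD}: card=200; try (D,nl_idx)→600, (C,hash)→840, (D,merge)→1360, (C,merge)→1430, (D,hash)→1780, (D,nl)→6050 …(+1); best=600 via (D,nl_idx)
  {CE}: card=5000; try (C,hash)→1000, (E,merge)→2200, (C,merge)→2350, (E,hash)→3300, (E,nl)→10050, (C,nl)→10200; best=1000 via (C,hash)
  {BD}: card=1920; try (B,hash)→1360, (D,merge)→1680, (B,merge)→1720, (D,hash)→1840, (D,nl_idx)→2560, (D,nl)→9680 …(+1); best=1360 via (B,hash)
  {AD}: card=240; try (D,nl_idx)→400, (A,hash)→440, (A,nl_idx)→960, (D,merge)→1100, (A,merge)→1200, (D,hash)→1720 …(+2); best=400 via (D,nl_idx)
  {CDE}: card=20000; try (E,hash)→4000, (E,merge)→4200, (D,hash)→7680, (E,nl)→40600, (D,nl_idx)→56000, (D,merge)→71960 …(+1); best=4000 via (E,hash)
  {BCD}: card=3200; try (B,hash)→1920, (B,merge)→3040, (C,hash)→3880, (B,nl)→16600, (C,merge)→24750, (C,nl)→97360; best=1920 via (B,hash)
  {ACD}: card=400; try (A,hash)→1000, (C,hash)→1240, (A,nl_idx)→2000, (A,merge)→2520, (C,merge)→2910, (A,nl)→4600 …(+1); best=1000 via (A,hash)
  {ABD}: card=3840; try (B,hash)→1760, (B,merge)→3200, (A,hash)→3480, (A,nl_idx)→14800, (B,nl)→19600, (A,merge)→24520 …(+1); best=1760 via (B,hash)
  {BCDE}: card=320000; try (E,hash)→8320, (B,hash)→25120, (E,merge)→45320, (B,merge)→324640, (E,nl)→641920, (B,nl)→1604000; best=8320 via (E,hash)
  {ACDE}: card=40000; try (E,hash)→4600, (E,merge)→6800, (A,hash)→24200, (E,nl)→81000, (A,nl_idx)→144000, (A,merge)→324120 …(+1); best=4600 via (E,hash)
  {ABCD}: card=6400; try (B,hash)→2520, (A,hash)→5320, (B,merge)→5640, (C,hash)→6200, (A,nl_idx)→24320, (B,nl)→33000 …(+4); best=2520 via (B,hash)
  {ABCDE}: card=640000; try (E,hash)→12120, (B,hash)→45720, (E,merge)→93920, (A,hash)→328520, (B,merge)→685240, (E,nl)→1282520 …(+4); best=12120 via (E,hash)

cost=12120; order=C,D,A,B,E; methods=nl_idx,hash,hash,hash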